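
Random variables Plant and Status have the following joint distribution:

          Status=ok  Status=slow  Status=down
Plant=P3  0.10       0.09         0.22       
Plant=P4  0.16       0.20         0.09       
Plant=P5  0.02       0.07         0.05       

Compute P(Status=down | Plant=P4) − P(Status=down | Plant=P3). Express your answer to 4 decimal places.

P(Plant=P4) = 0.16 + 0.20 + 0.09 = 0.45; P(Status=down | Plant=P4) = 0.09/0.45 = 0.20000.
P(Plant=P3) = 0.10 + 0.09 + 0.22 = 0.41; P(Status=down | Plant=P3) = 0.22/0.41 = 0.53659.
Difference = -0.3366.

-0.3366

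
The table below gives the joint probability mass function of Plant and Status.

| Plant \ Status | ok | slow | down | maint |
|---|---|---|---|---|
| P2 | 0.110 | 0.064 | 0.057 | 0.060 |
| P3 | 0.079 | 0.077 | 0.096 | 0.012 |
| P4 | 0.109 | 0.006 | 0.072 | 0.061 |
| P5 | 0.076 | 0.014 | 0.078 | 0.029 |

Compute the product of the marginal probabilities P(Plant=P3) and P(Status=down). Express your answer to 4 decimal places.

P(Plant=P3) = 0.079 + 0.077 + 0.096 + 0.012 = 0.264.
P(Status=down) = 0.057 + 0.096 + 0.072 + 0.078 = 0.303.
Product: 0.264 × 0.303 = 0.0800.

0.0800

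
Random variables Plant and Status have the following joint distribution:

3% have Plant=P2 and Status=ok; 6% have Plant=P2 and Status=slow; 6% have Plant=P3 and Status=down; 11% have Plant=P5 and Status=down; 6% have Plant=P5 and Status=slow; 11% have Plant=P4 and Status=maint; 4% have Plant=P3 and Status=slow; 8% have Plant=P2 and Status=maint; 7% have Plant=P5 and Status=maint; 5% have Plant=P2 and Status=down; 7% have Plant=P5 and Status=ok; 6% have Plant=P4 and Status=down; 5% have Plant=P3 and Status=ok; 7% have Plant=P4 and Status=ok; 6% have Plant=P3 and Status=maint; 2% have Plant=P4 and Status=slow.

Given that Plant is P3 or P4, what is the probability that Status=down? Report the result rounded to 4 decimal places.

0.2553

P(Plant=P3) = 0.05 + 0.04 + 0.06 + 0.06 = 0.21.
P(Plant=P4) = 0.07 + 0.02 + 0.06 + 0.11 = 0.26.
P(Plant ∈ {P3, P4}) = 0.21 + 0.26 = 0.47; P(Status=down, Plant ∈ {P3, P4}) = 0.06 + 0.06 = 0.12.
P(Status=down | Plant ∈ {P3, P4}) = 0.12/0.47 = 0.2553.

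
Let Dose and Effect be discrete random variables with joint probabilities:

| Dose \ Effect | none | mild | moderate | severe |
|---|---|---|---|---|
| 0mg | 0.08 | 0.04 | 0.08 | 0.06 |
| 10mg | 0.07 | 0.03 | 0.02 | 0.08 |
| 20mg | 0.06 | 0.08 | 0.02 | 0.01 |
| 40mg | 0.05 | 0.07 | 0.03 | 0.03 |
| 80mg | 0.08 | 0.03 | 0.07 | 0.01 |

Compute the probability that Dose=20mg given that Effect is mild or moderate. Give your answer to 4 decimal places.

P(Effect=mild) = 0.04 + 0.03 + 0.08 + 0.07 + 0.03 = 0.25.
P(Effect=moderate) = 0.08 + 0.02 + 0.02 + 0.03 + 0.07 = 0.22.
P(Effect ∈ {mild, moderate}) = 0.25 + 0.22 = 0.47; P(Dose=20mg, Effect ∈ {mild, moderate}) = 0.08 + 0.02 = 0.10.
P(Dose=20mg | Effect ∈ {mild, moderate}) = 0.10/0.47 = 0.2128.

0.2128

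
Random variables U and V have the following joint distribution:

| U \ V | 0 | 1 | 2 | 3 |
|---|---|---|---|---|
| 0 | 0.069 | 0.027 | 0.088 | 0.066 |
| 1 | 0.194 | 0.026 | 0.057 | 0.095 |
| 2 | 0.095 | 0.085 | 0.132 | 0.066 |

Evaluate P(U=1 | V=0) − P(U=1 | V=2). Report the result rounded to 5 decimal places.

0.33612

P(V=0) = 0.069 + 0.194 + 0.095 = 0.358; P(U=1 | V=0) = 0.194/0.358 = 0.541899.
P(V=2) = 0.088 + 0.057 + 0.132 = 0.277; P(U=1 | V=2) = 0.057/0.277 = 0.205776.
Difference = 0.33612.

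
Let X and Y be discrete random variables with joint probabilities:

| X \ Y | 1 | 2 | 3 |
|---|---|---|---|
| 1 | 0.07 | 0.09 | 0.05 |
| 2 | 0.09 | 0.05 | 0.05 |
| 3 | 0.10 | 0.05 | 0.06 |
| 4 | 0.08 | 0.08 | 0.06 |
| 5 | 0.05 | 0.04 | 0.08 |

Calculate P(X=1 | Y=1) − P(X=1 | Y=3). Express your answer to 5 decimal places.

P(Y=1) = 0.07 + 0.09 + 0.10 + 0.08 + 0.05 = 0.39; P(X=1 | Y=1) = 0.07/0.39 = 0.179487.
P(Y=3) = 0.05 + 0.05 + 0.06 + 0.06 + 0.08 = 0.30; P(X=1 | Y=3) = 0.05/0.30 = 0.166667.
Difference = 0.01282.

0.01282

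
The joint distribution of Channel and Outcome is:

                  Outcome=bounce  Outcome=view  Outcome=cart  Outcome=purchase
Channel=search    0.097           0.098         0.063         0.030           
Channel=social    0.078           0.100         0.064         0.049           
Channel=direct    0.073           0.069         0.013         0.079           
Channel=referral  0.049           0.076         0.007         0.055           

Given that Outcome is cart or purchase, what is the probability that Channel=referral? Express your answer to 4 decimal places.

P(Outcome=cart) = 0.063 + 0.064 + 0.013 + 0.007 = 0.147.
P(Outcome=purchase) = 0.030 + 0.049 + 0.079 + 0.055 = 0.213.
P(Outcome ∈ {cart, purchase}) = 0.147 + 0.213 = 0.360; P(Channel=referral, Outcome ∈ {cart, purchase}) = 0.007 + 0.055 = 0.062.
P(Channel=referral | Outcome ∈ {cart, purchase}) = 0.062/0.360 = 0.1722.

0.1722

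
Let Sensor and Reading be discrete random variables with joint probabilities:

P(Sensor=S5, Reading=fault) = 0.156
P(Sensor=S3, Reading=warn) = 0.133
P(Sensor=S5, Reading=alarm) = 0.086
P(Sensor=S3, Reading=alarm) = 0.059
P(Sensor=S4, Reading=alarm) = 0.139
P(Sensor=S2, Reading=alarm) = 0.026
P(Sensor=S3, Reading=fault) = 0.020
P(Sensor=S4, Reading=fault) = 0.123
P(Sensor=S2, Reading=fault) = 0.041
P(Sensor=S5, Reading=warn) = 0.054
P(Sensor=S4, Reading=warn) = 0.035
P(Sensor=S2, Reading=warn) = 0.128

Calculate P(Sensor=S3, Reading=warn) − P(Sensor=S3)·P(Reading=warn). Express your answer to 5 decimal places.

P(Sensor=S3) = 0.133 + 0.059 + 0.020 = 0.212.
P(Reading=warn) = 0.128 + 0.133 + 0.035 + 0.054 = 0.350.
P(Sensor=S3, Reading=warn) − P(Sensor=S3)P(Reading=warn) = 0.133 − 0.212×0.350 = 0.05880.

0.05880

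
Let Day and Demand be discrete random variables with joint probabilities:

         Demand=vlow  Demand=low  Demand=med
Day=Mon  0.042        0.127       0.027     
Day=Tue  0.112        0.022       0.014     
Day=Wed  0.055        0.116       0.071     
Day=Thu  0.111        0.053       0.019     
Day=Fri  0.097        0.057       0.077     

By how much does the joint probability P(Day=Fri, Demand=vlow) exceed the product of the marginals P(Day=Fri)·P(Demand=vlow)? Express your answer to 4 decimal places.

0.0007

P(Day=Fri) = 0.097 + 0.057 + 0.077 = 0.231.
P(Demand=vlow) = 0.042 + 0.112 + 0.055 + 0.111 + 0.097 = 0.417.
P(Day=Fri, Demand=vlow) − P(Day=Fri)P(Demand=vlow) = 0.097 − 0.231×0.417 = 0.0007.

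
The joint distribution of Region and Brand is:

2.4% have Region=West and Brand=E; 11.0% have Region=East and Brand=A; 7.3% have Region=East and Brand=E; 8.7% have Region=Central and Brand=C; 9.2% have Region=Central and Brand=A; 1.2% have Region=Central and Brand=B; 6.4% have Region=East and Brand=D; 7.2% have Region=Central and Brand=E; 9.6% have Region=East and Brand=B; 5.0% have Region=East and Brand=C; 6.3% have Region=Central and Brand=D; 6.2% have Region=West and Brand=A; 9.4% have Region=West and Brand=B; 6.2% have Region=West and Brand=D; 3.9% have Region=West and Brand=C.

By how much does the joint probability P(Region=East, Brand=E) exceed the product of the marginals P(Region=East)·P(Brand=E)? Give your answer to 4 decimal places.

P(Region=East) = 0.110 + 0.096 + 0.050 + 0.064 + 0.073 = 0.393.
P(Brand=E) = 0.073 + 0.024 + 0.072 = 0.169.
P(Region=East, Brand=E) − P(Region=East)P(Brand=E) = 0.073 − 0.393×0.169 = 0.0066.

0.0066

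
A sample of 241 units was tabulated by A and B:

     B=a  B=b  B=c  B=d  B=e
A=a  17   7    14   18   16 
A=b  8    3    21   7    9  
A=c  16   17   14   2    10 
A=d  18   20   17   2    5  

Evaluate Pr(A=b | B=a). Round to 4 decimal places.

0.1356

Total with B=a: 17 + 8 + 16 + 18 = 59.
P(A=b | B=a) = 8/59 = 0.1356.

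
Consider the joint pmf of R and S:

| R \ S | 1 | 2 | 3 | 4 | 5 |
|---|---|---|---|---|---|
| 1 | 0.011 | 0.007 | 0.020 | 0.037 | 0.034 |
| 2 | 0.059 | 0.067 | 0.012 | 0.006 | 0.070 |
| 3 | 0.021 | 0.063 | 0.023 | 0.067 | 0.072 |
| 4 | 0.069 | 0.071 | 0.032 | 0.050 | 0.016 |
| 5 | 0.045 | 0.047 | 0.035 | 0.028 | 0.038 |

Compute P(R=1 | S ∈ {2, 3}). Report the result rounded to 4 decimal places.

P(S=2) = 0.007 + 0.067 + 0.063 + 0.071 + 0.047 = 0.255.
P(S=3) = 0.020 + 0.012 + 0.023 + 0.032 + 0.035 = 0.122.
P(S ∈ {2, 3}) = 0.255 + 0.122 = 0.377; P(R=1, S ∈ {2, 3}) = 0.007 + 0.020 = 0.027.
P(R=1 | S ∈ {2, 3}) = 0.027/0.377 = 0.0716.

0.0716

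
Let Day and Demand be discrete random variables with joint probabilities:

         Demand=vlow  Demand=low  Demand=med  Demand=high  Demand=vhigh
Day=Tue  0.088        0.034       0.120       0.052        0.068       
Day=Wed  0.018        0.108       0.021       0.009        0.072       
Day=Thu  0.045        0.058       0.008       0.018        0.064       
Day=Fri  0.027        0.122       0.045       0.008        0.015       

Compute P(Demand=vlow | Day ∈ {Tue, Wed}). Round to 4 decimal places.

P(Day=Tue) = 0.088 + 0.034 + 0.120 + 0.052 + 0.068 = 0.362.
P(Day=Wed) = 0.018 + 0.108 + 0.021 + 0.009 + 0.072 = 0.228.
P(Day ∈ {Tue, Wed}) = 0.362 + 0.228 = 0.590; P(Demand=vlow, Day ∈ {Tue, Wed}) = 0.088 + 0.018 = 0.106.
P(Demand=vlow | Day ∈ {Tue, Wed}) = 0.106/0.590 = 0.1797.

0.1797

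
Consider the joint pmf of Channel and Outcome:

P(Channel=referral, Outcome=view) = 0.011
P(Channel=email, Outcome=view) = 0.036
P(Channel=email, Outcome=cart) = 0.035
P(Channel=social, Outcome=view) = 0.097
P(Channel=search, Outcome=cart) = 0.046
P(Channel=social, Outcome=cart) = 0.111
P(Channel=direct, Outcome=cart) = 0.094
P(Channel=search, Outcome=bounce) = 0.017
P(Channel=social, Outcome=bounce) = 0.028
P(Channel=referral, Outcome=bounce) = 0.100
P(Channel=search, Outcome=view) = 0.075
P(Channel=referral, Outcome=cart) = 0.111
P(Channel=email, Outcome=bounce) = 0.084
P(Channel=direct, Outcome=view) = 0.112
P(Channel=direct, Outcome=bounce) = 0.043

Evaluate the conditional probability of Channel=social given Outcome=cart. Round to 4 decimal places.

0.2796

P(Outcome=cart) = 0.035 + 0.046 + 0.111 + 0.094 + 0.111 = 0.397.
P(Channel=social | Outcome=cart) = 0.111/0.397 = 0.2796.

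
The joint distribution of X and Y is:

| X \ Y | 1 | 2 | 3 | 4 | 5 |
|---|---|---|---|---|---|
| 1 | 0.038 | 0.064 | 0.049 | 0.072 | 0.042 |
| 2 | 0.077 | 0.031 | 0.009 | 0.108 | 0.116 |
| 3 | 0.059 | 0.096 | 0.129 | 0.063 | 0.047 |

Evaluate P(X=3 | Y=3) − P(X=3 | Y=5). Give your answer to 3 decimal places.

P(Y=3) = 0.049 + 0.009 + 0.129 = 0.187; P(X=3 | Y=3) = 0.129/0.187 = 0.6898.
P(Y=5) = 0.042 + 0.116 + 0.047 = 0.205; P(X=3 | Y=5) = 0.047/0.205 = 0.2293.
Difference = 0.461.

0.461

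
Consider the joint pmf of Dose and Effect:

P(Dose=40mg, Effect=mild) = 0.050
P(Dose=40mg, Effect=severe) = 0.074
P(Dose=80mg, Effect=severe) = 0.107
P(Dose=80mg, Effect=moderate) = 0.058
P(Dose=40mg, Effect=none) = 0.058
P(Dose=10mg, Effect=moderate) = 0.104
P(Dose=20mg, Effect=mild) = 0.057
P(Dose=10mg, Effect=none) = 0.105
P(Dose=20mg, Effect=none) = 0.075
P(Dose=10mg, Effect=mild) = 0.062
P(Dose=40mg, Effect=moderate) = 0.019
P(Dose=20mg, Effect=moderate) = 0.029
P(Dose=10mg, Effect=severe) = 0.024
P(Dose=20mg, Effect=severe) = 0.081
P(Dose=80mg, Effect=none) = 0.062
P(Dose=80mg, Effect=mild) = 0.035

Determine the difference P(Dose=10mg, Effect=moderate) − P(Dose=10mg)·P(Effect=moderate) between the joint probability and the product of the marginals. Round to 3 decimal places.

0.042

P(Dose=10mg) = 0.105 + 0.062 + 0.104 + 0.024 = 0.295.
P(Effect=moderate) = 0.104 + 0.029 + 0.019 + 0.058 = 0.210.
P(Dose=10mg, Effect=moderate) − P(Dose=10mg)P(Effect=moderate) = 0.104 − 0.295×0.210 = 0.042.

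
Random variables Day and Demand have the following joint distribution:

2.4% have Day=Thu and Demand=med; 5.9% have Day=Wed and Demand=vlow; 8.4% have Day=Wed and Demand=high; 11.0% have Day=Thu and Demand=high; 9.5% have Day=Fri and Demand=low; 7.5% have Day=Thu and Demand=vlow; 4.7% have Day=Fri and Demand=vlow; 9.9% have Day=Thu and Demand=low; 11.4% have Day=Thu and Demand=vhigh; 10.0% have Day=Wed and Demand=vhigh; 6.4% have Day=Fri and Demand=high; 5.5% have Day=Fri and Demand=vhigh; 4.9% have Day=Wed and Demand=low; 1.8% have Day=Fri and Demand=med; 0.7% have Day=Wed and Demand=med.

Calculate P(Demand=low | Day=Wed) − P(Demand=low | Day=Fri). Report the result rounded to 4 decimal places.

-0.1766

P(Day=Wed) = 0.059 + 0.049 + 0.007 + 0.084 + 0.100 = 0.299; P(Demand=low | Day=Wed) = 0.049/0.299 = 0.16388.
P(Day=Fri) = 0.047 + 0.095 + 0.018 + 0.064 + 0.055 = 0.279; P(Demand=low | Day=Fri) = 0.095/0.279 = 0.34050.
Difference = -0.1766.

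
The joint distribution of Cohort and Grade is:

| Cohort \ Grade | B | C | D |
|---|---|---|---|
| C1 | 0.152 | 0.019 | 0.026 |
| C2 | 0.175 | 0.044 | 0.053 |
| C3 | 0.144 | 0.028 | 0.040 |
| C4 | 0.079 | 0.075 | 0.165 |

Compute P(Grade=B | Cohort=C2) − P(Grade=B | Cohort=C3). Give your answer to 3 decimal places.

P(Cohort=C2) = 0.175 + 0.044 + 0.053 = 0.272; P(Grade=B | Cohort=C2) = 0.175/0.272 = 0.6434.
P(Cohort=C3) = 0.144 + 0.028 + 0.040 = 0.212; P(Grade=B | Cohort=C3) = 0.144/0.212 = 0.6792.
Difference = -0.036.

-0.036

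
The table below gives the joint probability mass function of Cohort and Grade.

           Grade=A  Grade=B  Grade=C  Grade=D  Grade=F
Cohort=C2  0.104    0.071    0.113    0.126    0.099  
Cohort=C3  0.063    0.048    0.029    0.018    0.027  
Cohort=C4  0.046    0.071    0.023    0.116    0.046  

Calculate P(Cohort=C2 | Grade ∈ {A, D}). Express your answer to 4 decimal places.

P(Grade=A) = 0.104 + 0.063 + 0.046 = 0.213.
P(Grade=D) = 0.126 + 0.018 + 0.116 = 0.260.
P(Grade ∈ {A, D}) = 0.213 + 0.260 = 0.473; P(Cohort=C2, Grade ∈ {A, D}) = 0.104 + 0.126 = 0.230.
P(Cohort=C2 | Grade ∈ {A, D}) = 0.230/0.473 = 0.4863.

0.4863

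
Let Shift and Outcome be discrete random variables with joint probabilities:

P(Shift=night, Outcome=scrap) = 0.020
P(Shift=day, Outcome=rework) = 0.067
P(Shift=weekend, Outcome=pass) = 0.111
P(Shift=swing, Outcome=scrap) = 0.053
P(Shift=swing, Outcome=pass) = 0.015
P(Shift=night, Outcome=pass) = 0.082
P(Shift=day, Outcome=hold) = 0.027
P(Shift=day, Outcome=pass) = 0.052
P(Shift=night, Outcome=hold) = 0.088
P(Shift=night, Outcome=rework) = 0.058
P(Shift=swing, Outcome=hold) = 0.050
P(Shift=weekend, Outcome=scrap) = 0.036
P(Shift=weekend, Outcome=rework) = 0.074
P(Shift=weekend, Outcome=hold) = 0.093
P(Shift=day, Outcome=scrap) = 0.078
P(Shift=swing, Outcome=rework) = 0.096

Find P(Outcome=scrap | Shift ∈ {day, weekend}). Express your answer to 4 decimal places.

0.2119

P(Shift=day) = 0.052 + 0.067 + 0.078 + 0.027 = 0.224.
P(Shift=weekend) = 0.111 + 0.074 + 0.036 + 0.093 = 0.314.
P(Shift ∈ {day, weekend}) = 0.224 + 0.314 = 0.538; P(Outcome=scrap, Shift ∈ {day, weekend}) = 0.078 + 0.036 = 0.114.
P(Outcome=scrap | Shift ∈ {day, weekend}) = 0.114/0.538 = 0.2119.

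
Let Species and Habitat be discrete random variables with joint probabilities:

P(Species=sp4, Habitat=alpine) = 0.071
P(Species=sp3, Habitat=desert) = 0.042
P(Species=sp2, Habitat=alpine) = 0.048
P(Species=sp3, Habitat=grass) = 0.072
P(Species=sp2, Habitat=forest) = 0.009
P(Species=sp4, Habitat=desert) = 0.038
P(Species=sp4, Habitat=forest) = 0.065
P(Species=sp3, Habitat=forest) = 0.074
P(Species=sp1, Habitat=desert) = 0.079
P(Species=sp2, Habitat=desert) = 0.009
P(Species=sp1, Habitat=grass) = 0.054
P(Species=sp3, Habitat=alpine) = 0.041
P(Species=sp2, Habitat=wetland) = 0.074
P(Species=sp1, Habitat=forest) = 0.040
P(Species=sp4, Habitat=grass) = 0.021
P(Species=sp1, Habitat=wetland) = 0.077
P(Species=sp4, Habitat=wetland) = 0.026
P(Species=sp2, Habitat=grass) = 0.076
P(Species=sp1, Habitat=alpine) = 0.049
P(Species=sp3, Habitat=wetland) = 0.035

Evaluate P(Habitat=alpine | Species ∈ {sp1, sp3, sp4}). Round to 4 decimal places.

0.2054

P(Species=sp1) = 0.040 + 0.054 + 0.077 + 0.079 + 0.049 = 0.299.
P(Species=sp3) = 0.074 + 0.072 + 0.035 + 0.042 + 0.041 = 0.264.
P(Species=sp4) = 0.065 + 0.021 + 0.026 + 0.038 + 0.071 = 0.221.
P(Species ∈ {sp1, sp3, sp4}) = 0.299 + 0.264 + 0.221 = 0.784; P(Habitat=alpine, Species ∈ {sp1, sp3, sp4}) = 0.049 + 0.041 + 0.071 = 0.161.
P(Habitat=alpine | Species ∈ {sp1, sp3, sp4}) = 0.161/0.784 = 0.2054.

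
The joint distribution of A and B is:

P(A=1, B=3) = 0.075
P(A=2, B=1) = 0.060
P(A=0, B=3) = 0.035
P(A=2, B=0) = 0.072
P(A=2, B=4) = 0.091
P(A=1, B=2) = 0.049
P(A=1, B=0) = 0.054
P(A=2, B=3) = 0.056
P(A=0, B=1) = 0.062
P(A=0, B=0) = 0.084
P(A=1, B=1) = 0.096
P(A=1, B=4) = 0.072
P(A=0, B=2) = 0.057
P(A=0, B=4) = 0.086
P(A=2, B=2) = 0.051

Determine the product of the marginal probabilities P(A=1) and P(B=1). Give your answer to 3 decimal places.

P(A=1) = 0.054 + 0.096 + 0.049 + 0.075 + 0.072 = 0.346.
P(B=1) = 0.062 + 0.096 + 0.060 = 0.218.
Product: 0.346 × 0.218 = 0.075.

0.075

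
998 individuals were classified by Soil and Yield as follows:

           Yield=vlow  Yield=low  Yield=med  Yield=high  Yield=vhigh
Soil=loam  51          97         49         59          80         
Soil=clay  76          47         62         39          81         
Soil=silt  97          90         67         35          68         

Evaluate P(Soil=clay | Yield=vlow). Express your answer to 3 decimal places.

0.339

Total with Yield=vlow: 51 + 76 + 97 = 224.
P(Soil=clay | Yield=vlow) = 76/224 = 0.339.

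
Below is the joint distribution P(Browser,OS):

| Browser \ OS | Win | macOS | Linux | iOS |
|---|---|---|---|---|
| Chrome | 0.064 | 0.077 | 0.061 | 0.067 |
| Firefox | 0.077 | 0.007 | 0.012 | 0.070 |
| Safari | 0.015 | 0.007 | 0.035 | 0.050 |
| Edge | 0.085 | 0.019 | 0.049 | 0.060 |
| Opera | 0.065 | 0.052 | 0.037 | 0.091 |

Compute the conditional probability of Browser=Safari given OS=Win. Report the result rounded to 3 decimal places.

P(OS=Win) = 0.064 + 0.077 + 0.015 + 0.085 + 0.065 = 0.306.
P(Browser=Safari | OS=Win) = 0.015/0.306 = 0.049.

0.049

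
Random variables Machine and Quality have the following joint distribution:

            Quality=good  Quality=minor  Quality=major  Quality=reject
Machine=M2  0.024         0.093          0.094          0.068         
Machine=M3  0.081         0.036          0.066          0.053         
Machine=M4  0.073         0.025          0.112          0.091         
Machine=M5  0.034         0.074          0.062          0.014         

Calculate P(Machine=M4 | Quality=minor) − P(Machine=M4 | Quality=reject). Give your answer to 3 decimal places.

P(Quality=minor) = 0.093 + 0.036 + 0.025 + 0.074 = 0.228; P(Machine=M4 | Quality=minor) = 0.025/0.228 = 0.1096.
P(Quality=reject) = 0.068 + 0.053 + 0.091 + 0.014 = 0.226; P(Machine=M4 | Quality=reject) = 0.091/0.226 = 0.4027.
Difference = -0.293.

-0.293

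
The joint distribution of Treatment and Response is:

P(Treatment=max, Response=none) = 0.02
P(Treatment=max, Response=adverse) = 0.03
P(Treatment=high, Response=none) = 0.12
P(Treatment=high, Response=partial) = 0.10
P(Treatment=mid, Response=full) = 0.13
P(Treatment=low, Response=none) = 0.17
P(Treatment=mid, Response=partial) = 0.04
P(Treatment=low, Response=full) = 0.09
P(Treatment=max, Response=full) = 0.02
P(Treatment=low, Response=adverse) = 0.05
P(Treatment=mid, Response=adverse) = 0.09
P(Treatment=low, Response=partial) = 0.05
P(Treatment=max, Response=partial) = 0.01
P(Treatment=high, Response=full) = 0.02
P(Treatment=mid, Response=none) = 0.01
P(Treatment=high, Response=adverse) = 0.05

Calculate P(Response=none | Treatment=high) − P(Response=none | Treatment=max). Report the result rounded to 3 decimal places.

P(Treatment=high) = 0.12 + 0.10 + 0.02 + 0.05 = 0.29; P(Response=none | Treatment=high) = 0.12/0.29 = 0.4138.
P(Treatment=max) = 0.02 + 0.01 + 0.02 + 0.03 = 0.08; P(Response=none | Treatment=max) = 0.02/0.08 = 0.2500.
Difference = 0.164.

0.164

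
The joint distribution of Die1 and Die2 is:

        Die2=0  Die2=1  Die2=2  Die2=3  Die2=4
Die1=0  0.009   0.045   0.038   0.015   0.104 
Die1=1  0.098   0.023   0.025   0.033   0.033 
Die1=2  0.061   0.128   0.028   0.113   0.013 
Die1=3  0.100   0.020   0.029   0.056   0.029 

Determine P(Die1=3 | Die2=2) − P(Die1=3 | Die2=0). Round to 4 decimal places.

P(Die2=2) = 0.038 + 0.025 + 0.028 + 0.029 = 0.120; P(Die1=3 | Die2=2) = 0.029/0.120 = 0.24167.
P(Die2=0) = 0.009 + 0.098 + 0.061 + 0.100 = 0.268; P(Die1=3 | Die2=0) = 0.100/0.268 = 0.37313.
Difference = -0.1315.

-0.1315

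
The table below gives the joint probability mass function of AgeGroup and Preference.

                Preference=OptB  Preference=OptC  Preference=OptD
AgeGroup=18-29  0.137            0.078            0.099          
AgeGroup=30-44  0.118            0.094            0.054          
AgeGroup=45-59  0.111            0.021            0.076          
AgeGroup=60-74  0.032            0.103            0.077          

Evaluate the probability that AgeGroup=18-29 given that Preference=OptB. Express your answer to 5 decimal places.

0.34422

P(Preference=OptB) = 0.137 + 0.118 + 0.111 + 0.032 = 0.398.
P(AgeGroup=18-29 | Preference=OptB) = 0.137/0.398 = 0.34422.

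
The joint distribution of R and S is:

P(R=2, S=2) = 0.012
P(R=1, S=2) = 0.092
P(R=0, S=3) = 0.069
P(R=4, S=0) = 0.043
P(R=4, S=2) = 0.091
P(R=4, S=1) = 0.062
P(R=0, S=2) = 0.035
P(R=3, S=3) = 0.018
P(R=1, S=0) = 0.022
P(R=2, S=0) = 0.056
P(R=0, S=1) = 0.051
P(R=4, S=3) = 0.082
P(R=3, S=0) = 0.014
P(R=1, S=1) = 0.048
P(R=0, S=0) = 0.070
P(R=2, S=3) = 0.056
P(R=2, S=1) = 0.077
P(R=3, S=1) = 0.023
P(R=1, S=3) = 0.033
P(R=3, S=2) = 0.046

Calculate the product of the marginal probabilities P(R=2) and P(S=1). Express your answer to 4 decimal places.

0.0525

P(R=2) = 0.056 + 0.077 + 0.012 + 0.056 = 0.201.
P(S=1) = 0.051 + 0.048 + 0.077 + 0.023 + 0.062 = 0.261.
Product: 0.201 × 0.261 = 0.0525.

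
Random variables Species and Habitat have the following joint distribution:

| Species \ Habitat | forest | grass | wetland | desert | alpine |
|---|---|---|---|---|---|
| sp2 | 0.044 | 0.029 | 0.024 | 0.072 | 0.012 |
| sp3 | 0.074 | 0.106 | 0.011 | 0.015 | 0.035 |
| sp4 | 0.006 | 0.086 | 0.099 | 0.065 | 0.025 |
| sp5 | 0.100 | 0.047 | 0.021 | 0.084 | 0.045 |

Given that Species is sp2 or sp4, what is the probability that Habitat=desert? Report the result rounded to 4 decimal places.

P(Species=sp2) = 0.044 + 0.029 + 0.024 + 0.072 + 0.012 = 0.181.
P(Species=sp4) = 0.006 + 0.086 + 0.099 + 0.065 + 0.025 = 0.281.
P(Species ∈ {sp2, sp4}) = 0.181 + 0.281 = 0.462; P(Habitat=desert, Species ∈ {sp2, sp4}) = 0.072 + 0.065 = 0.137.
P(Habitat=desert | Species ∈ {sp2, sp4}) = 0.137/0.462 = 0.2965.

0.2965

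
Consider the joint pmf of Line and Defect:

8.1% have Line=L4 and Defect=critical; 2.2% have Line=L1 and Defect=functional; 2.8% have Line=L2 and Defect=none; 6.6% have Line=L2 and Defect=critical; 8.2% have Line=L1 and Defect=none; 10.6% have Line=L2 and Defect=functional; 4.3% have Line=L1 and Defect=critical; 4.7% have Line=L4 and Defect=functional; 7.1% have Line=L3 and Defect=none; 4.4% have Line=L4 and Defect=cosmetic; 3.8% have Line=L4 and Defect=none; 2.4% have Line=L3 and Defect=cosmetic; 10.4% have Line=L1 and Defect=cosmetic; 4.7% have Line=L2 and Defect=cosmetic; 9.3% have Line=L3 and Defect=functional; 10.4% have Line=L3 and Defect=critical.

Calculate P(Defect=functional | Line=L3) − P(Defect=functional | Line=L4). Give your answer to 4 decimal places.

P(Line=L3) = 0.071 + 0.024 + 0.093 + 0.104 = 0.292; P(Defect=functional | Line=L3) = 0.093/0.292 = 0.31849.
P(Line=L4) = 0.038 + 0.044 + 0.047 + 0.081 = 0.210; P(Defect=functional | Line=L4) = 0.047/0.210 = 0.22381.
Difference = 0.0947.

0.0947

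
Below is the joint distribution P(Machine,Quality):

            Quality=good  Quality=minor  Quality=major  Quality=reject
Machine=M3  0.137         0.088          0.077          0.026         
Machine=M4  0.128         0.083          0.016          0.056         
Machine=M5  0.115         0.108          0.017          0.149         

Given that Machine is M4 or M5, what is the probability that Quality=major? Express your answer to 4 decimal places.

0.0491

P(Machine=M4) = 0.128 + 0.083 + 0.016 + 0.056 = 0.283.
P(Machine=M5) = 0.115 + 0.108 + 0.017 + 0.149 = 0.389.
P(Machine ∈ {M4, M5}) = 0.283 + 0.389 = 0.672; P(Quality=major, Machine ∈ {M4, M5}) = 0.016 + 0.017 = 0.033.
P(Quality=major | Machine ∈ {M4, M5}) = 0.033/0.672 = 0.0491.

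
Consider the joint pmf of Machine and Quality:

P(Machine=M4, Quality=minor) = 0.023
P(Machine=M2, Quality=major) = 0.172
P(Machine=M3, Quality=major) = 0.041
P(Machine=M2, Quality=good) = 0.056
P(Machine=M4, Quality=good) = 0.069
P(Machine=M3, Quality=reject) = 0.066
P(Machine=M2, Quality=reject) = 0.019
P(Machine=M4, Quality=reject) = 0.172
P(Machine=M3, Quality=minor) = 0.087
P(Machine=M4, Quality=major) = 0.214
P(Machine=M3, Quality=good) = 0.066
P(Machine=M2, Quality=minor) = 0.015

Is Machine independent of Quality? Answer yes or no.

P(Machine=M3) = 0.260 and P(Quality=major) = 0.427, so their product is 0.11102, but P(Machine=M3, Quality=major) = 0.041. Since these differ, Machine and Quality are not independent.

no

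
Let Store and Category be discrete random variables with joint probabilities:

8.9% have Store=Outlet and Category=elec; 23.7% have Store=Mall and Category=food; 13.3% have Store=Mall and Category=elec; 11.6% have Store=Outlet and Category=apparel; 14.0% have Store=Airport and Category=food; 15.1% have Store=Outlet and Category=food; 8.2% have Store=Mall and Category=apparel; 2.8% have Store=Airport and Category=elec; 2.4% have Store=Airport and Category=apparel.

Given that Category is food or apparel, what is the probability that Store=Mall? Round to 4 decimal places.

0.4253

P(Category=food) = 0.237 + 0.140 + 0.151 = 0.528.
P(Category=apparel) = 0.082 + 0.024 + 0.116 = 0.222.
P(Category ∈ {food, apparel}) = 0.528 + 0.222 = 0.750; P(Store=Mall, Category ∈ {food, apparel}) = 0.237 + 0.082 = 0.319.
P(Store=Mall | Category ∈ {food, apparel}) = 0.319/0.750 = 0.4253.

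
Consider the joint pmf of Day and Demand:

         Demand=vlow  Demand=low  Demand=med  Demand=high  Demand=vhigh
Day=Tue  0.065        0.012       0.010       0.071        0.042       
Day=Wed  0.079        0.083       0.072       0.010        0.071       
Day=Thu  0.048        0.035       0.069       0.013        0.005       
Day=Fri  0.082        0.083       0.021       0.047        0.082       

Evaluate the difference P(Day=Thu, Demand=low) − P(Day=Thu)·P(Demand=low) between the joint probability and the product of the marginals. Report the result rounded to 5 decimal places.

P(Day=Thu) = 0.048 + 0.035 + 0.069 + 0.013 + 0.005 = 0.170.
P(Demand=low) = 0.012 + 0.083 + 0.035 + 0.083 = 0.213.
P(Day=Thu, Demand=low) − P(Day=Thu)P(Demand=low) = 0.035 − 0.170×0.213 = -0.00121.

-0.00121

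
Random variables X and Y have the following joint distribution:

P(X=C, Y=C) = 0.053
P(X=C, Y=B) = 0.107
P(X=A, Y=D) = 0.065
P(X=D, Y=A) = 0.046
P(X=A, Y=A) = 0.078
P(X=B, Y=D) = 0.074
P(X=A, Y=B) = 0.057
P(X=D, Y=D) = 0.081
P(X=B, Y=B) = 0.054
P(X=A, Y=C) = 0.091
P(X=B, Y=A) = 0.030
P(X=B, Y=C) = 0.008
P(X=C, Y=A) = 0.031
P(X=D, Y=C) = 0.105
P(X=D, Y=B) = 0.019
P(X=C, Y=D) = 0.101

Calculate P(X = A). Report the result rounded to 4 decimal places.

0.2910

P(X=A) = 0.078 + 0.057 + 0.091 + 0.065 = 0.291.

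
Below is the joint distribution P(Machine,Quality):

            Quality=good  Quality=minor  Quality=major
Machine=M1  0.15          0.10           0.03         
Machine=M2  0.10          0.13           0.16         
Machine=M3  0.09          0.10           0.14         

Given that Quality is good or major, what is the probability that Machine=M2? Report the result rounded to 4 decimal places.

P(Quality=good) = 0.15 + 0.10 + 0.09 = 0.34.
P(Quality=major) = 0.03 + 0.16 + 0.14 = 0.33.
P(Quality ∈ {good, major}) = 0.34 + 0.33 = 0.67; P(Machine=M2, Quality ∈ {good, major}) = 0.10 + 0.16 = 0.26.
P(Machine=M2 | Quality ∈ {good, major}) = 0.26/0.67 = 0.3881.

0.3881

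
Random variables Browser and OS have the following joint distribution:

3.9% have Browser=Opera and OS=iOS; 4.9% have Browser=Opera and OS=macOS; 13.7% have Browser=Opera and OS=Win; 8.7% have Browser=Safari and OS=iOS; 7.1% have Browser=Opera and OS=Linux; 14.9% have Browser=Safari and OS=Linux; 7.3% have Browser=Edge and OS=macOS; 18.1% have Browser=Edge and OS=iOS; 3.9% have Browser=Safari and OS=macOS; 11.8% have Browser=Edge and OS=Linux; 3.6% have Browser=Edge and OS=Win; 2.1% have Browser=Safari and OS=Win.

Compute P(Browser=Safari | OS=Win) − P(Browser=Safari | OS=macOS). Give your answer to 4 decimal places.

P(OS=Win) = 0.021 + 0.036 + 0.137 = 0.194; P(Browser=Safari | OS=Win) = 0.021/0.194 = 0.10825.
P(OS=macOS) = 0.039 + 0.073 + 0.049 = 0.161; P(Browser=Safari | OS=macOS) = 0.039/0.161 = 0.24224.
Difference = -0.1340.

-0.1340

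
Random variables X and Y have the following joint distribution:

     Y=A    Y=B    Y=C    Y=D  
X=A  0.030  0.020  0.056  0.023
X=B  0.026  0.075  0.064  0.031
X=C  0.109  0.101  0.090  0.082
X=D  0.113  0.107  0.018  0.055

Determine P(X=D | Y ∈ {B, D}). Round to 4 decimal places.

P(Y=B) = 0.020 + 0.075 + 0.101 + 0.107 = 0.303.
P(Y=D) = 0.023 + 0.031 + 0.082 + 0.055 = 0.191.
P(Y ∈ {B, D}) = 0.303 + 0.191 = 0.494; P(X=D, Y ∈ {B, D}) = 0.107 + 0.055 = 0.162.
P(X=D | Y ∈ {B, D}) = 0.162/0.494 = 0.3279.

0.3279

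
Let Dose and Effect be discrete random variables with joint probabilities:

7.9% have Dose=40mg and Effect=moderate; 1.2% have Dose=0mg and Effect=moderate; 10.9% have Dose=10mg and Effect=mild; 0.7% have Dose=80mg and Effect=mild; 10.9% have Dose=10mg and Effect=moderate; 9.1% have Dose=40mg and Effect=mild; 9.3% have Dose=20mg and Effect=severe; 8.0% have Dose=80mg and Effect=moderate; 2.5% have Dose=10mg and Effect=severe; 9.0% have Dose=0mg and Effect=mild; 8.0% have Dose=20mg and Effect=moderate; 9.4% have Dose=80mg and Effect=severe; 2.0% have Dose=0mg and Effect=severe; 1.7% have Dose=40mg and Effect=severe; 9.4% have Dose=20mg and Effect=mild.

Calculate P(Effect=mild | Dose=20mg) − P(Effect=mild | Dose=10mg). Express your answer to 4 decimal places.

P(Dose=20mg) = 0.094 + 0.080 + 0.093 = 0.267; P(Effect=mild | Dose=20mg) = 0.094/0.267 = 0.35206.
P(Dose=10mg) = 0.109 + 0.109 + 0.025 = 0.243; P(Effect=mild | Dose=10mg) = 0.109/0.243 = 0.44856.
Difference = -0.0965.

-0.0965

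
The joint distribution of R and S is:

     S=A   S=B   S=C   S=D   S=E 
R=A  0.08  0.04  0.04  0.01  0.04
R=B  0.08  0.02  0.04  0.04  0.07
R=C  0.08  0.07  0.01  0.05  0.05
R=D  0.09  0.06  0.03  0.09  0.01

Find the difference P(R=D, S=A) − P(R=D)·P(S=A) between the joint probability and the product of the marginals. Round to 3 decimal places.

-0.002

P(R=D) = 0.09 + 0.06 + 0.03 + 0.09 + 0.01 = 0.28.
P(S=A) = 0.08 + 0.08 + 0.08 + 0.09 = 0.33.
P(R=D, S=A) − P(R=D)P(S=A) = 0.09 − 0.28×0.33 = -0.002.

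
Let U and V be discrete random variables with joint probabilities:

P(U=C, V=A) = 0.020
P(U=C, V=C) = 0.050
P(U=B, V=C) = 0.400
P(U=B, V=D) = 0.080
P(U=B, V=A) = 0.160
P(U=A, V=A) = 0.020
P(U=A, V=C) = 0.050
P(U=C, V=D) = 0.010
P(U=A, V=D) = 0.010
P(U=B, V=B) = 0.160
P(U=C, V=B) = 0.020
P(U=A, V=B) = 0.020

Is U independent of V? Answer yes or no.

Every cell satisfies P(U,V) = P(U)·P(V). For instance P(U=C) = 0.100, P(V=A) = 0.200, and 0.100×0.200 = 0.020 matches the joint entry. So U and V are independent.

yes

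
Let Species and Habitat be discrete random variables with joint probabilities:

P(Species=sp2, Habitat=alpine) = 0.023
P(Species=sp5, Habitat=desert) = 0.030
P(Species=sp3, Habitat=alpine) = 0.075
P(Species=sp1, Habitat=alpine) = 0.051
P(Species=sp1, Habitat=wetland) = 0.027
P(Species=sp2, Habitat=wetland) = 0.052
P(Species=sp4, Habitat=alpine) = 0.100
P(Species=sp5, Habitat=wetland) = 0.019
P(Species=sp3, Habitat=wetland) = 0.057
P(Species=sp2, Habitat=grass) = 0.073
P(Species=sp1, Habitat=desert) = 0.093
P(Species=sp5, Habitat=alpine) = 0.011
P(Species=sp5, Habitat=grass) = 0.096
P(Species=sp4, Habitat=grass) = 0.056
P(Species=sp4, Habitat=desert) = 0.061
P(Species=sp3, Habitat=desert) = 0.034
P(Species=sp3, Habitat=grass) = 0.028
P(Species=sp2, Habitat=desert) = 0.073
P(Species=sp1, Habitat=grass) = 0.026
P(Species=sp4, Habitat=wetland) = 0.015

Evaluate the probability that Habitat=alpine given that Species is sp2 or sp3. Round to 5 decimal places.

0.23614

P(Species=sp2) = 0.073 + 0.052 + 0.073 + 0.023 = 0.221.
P(Species=sp3) = 0.028 + 0.057 + 0.034 + 0.075 = 0.194.
P(Species ∈ {sp2, sp3}) = 0.221 + 0.194 = 0.415; P(Habitat=alpine, Species ∈ {sp2, sp3}) = 0.023 + 0.075 = 0.098.
P(Habitat=alpine | Species ∈ {sp2, sp3}) = 0.098/0.415 = 0.23614.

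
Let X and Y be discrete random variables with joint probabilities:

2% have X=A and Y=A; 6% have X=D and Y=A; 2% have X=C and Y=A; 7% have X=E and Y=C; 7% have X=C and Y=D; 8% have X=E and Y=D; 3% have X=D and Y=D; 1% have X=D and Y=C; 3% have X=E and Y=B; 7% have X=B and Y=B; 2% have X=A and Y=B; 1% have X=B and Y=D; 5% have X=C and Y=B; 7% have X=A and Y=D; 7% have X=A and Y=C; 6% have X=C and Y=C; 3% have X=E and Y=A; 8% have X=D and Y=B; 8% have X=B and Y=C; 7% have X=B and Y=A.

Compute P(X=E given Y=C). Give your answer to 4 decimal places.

0.2414

P(Y=C) = 0.07 + 0.08 + 0.06 + 0.01 + 0.07 = 0.29.
P(X=E | Y=C) = 0.07/0.29 = 0.2414.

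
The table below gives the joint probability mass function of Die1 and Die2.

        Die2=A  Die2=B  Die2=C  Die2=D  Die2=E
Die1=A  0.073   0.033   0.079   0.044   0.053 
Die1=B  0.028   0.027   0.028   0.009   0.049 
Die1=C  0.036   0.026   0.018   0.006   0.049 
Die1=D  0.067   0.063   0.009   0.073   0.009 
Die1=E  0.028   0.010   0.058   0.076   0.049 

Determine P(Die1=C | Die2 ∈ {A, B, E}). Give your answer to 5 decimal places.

0.18500

P(Die2=A) = 0.073 + 0.028 + 0.036 + 0.067 + 0.028 = 0.232.
P(Die2=B) = 0.033 + 0.027 + 0.026 + 0.063 + 0.010 = 0.159.
P(Die2=E) = 0.053 + 0.049 + 0.049 + 0.009 + 0.049 = 0.209.
P(Die2 ∈ {A, B, E}) = 0.232 + 0.159 + 0.209 = 0.600; P(Die1=C, Die2 ∈ {A, B, E}) = 0.036 + 0.026 + 0.049 = 0.111.
P(Die1=C | Die2 ∈ {A, B, E}) = 0.111/0.600 = 0.18500.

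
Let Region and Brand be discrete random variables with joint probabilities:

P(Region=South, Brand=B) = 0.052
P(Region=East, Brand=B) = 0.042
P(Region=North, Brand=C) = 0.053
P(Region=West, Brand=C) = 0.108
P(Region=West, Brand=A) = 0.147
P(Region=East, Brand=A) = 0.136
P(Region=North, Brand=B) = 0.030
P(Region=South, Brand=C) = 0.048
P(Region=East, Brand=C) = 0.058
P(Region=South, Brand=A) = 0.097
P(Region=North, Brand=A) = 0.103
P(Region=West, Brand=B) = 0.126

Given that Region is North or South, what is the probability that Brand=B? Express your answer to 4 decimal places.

P(Region=North) = 0.103 + 0.030 + 0.053 = 0.186.
P(Region=South) = 0.097 + 0.052 + 0.048 = 0.197.
P(Region ∈ {North, South}) = 0.186 + 0.197 = 0.383; P(Brand=B, Region ∈ {North, South}) = 0.030 + 0.052 = 0.082.
P(Brand=B | Region ∈ {North, South}) = 0.082/0.383 = 0.2141.

0.2141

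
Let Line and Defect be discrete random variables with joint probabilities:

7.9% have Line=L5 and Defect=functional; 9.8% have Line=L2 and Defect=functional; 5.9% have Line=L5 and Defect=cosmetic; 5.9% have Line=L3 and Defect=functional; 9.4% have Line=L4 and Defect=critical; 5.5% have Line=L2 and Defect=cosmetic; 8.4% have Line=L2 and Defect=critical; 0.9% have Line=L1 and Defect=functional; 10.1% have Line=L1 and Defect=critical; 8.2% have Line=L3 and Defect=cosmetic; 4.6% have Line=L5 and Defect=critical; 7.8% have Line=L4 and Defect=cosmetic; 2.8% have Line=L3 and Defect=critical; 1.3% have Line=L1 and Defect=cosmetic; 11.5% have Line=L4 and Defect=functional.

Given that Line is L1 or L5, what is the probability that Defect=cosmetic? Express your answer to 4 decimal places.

0.2345

P(Line=L1) = 0.013 + 0.009 + 0.101 = 0.123.
P(Line=L5) = 0.059 + 0.079 + 0.046 = 0.184.
P(Line ∈ {L1, L5}) = 0.123 + 0.184 = 0.307; P(Defect=cosmetic, Line ∈ {L1, L5}) = 0.013 + 0.059 = 0.072.
P(Defect=cosmetic | Line ∈ {L1, L5}) = 0.072/0.307 = 0.2345.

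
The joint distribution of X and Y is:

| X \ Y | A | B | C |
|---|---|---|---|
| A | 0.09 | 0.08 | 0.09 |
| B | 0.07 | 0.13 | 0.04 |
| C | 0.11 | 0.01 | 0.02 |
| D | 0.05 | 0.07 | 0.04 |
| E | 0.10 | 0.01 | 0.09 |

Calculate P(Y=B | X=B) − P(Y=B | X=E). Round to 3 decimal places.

P(X=B) = 0.07 + 0.13 + 0.04 = 0.24; P(Y=B | X=B) = 0.13/0.24 = 0.5417.
P(X=E) = 0.10 + 0.01 + 0.09 = 0.20; P(Y=B | X=E) = 0.01/0.20 = 0.0500.
Difference = 0.492.

0.492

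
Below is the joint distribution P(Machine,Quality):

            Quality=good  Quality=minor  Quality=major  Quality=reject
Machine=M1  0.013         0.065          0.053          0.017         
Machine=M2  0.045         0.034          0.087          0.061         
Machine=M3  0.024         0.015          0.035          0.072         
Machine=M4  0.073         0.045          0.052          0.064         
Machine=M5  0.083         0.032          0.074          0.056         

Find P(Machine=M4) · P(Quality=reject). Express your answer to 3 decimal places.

P(Machine=M4) = 0.073 + 0.045 + 0.052 + 0.064 = 0.234.
P(Quality=reject) = 0.017 + 0.061 + 0.072 + 0.064 + 0.056 = 0.270.
Product: 0.234 × 0.270 = 0.063.

0.063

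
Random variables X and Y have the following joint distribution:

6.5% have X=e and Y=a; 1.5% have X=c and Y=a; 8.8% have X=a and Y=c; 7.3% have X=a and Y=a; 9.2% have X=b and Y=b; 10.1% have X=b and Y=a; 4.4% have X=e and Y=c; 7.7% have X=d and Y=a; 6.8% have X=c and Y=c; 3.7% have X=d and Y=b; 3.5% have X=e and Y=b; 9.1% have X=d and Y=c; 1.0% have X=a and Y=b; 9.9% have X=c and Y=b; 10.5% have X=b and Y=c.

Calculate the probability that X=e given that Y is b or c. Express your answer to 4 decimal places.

P(Y=b) = 0.010 + 0.092 + 0.099 + 0.037 + 0.035 = 0.273.
P(Y=c) = 0.088 + 0.105 + 0.068 + 0.091 + 0.044 = 0.396.
P(Y ∈ {b, c}) = 0.273 + 0.396 = 0.669; P(X=e, Y ∈ {b, c}) = 0.035 + 0.044 = 0.079.
P(X=e | Y ∈ {b, c}) = 0.079/0.669 = 0.1181.

0.1181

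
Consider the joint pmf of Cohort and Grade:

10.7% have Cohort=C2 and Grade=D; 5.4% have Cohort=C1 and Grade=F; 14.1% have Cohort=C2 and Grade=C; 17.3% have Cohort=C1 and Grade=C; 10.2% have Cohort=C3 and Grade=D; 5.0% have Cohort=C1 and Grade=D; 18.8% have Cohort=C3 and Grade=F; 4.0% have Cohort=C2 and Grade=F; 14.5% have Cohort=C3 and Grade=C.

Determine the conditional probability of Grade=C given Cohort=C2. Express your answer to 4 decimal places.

0.4896

P(Cohort=C2) = 0.141 + 0.107 + 0.040 = 0.288.
P(Grade=C | Cohort=C2) = 0.141/0.288 = 0.4896.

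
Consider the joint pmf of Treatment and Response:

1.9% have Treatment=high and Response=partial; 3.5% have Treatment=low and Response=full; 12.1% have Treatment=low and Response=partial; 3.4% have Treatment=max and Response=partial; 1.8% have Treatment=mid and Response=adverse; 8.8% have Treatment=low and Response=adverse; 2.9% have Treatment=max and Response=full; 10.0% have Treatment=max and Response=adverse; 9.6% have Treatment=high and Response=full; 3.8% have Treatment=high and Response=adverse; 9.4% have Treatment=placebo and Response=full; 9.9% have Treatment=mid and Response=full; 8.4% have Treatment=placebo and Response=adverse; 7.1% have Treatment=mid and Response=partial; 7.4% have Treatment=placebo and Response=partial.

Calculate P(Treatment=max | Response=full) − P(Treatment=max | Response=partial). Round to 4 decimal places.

-0.0244

P(Response=full) = 0.094 + 0.035 + 0.099 + 0.096 + 0.029 = 0.353; P(Treatment=max | Response=full) = 0.029/0.353 = 0.08215.
P(Response=partial) = 0.074 + 0.121 + 0.071 + 0.019 + 0.034 = 0.319; P(Treatment=max | Response=partial) = 0.034/0.319 = 0.10658.
Difference = -0.0244.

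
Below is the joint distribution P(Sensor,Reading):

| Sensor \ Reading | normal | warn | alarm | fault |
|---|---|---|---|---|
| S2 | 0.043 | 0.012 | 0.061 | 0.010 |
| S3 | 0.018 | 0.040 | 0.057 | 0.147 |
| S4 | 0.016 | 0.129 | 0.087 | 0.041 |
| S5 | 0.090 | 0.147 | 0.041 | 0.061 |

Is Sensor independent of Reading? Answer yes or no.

no

P(Sensor=S3) = 0.262 and P(Reading=fault) = 0.259, so their product is 0.06786, but P(Sensor=S3, Reading=fault) = 0.147. Since these differ, Sensor and Reading are not independent.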